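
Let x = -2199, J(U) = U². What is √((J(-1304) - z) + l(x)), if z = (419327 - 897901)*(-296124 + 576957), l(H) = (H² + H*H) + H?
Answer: √134410741561 ≈ 3.6662e+5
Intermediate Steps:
l(H) = H + 2*H² (l(H) = (H² + H²) + H = 2*H² + H = H + 2*H²)
z = -134399372142 (z = -478574*280833 = -134399372142)
√((J(-1304) - z) + l(x)) = √(((-1304)² - 1*(-134399372142)) - 2199*(1 + 2*(-2199))) = √((1700416 + 134399372142) - 2199*(1 - 4398)) = √(134401072558 - 2199*(-4397)) = √(134401072558 + 9669003) = √134410741561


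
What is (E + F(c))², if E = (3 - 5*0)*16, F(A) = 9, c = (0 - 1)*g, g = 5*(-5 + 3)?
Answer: 3249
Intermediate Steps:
g = -10 (g = 5*(-2) = -10)
c = 10 (c = (0 - 1)*(-10) = -1*(-10) = 10)
E = 48 (E = (3 + 0)*16 = 3*16 = 48)
(E + F(c))² = (48 + 9)² = 57² = 3249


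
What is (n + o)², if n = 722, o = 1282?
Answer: 4016016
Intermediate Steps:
(n + o)² = (722 + 1282)² = 2004² = 4016016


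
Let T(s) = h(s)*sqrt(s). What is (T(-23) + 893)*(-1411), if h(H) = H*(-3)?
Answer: -1260023 - 97359*I*sqrt(23) ≈ -1.26e+6 - 4.6692e+5*I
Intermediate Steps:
h(H) = -3*H
T(s) = -3*s**(3/2) (T(s) = (-3*s)*sqrt(s) = -3*s**(3/2))
(T(-23) + 893)*(-1411) = (-(-69)*I*sqrt(23) + 893)*(-1411) = (69*I*sqrt(23) + 893)*(-1411) = (893 + 69*I*sqrt(23))*(-1411) = -1260023 - 97359*I*sqrt(23)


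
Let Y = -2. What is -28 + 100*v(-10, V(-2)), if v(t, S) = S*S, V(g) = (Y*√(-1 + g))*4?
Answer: -19228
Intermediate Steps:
V(g) = -8*√(-1 + g) (V(g) = -2*√(-1 + g)*4 = -8*√(-1 + g))
v(t, S) = S²
-28 + 100*v(-10, V(-2)) = -28 + 100*(-8*√(-1 - 2))² = -28 + 100*(-8*I*√3)² = -28 + 100*(-192) = -28 - 19200 = -19228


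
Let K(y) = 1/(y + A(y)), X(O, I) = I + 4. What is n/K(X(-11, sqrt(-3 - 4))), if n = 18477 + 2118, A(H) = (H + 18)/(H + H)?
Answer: 20595*(-40*I + 17*sqrt(7))/(2*(sqrt(7) - 4*I)) ≈ 1.2491e+5 + 33167.0*I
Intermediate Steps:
A(H) = (18 + H)/(2*H) (A(H) = (18 + H)/((2*H)) = (18 + H)*(1/(2*H)) = (18 + H)/(2*H))
X(O, I) = 4 + I
n = 20595
K(y) = 1/(y + (18 + y)/(2*y))
n/K(X(-11, sqrt(-3 - 4))) = 20595/((2*(4 + sqrt(-3 - 4))/(18 + (4 + sqrt(-3 - 4)) + 2*(4 + sqrt(-3 - 4))**2))) = 20595/((2*(4 + sqrt(-7))/(18 + (4 + sqrt(-7)) + 2*(4 + sqrt(-7))**2))) = 20595/((2*(4 + I*sqrt(7))/(18 + (4 + I*sqrt(7)) + 2*(4 + I*sqrt(7))**2))) = 20595/((2*(4 + I*sqrt(7))/(22 + 2*(4 + I*sqrt(7))**2 + I*sqrt(7)))) = 20595*((22 + 2*(4 + I*sqrt(7))**2 + I*sqrt(7))/(2*(4 + I*sqrt(7)))) = 20595*(22 + 2*(4 + I*sqrt(7))**2 + I*sqrt(7))/(2*(4 + I*sqrt(7)))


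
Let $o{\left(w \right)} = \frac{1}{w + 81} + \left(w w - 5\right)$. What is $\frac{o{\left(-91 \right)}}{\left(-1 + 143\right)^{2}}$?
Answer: $\frac{82759}{201640} \approx 0.41043$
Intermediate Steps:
$o{\left(w \right)} = -5 + w^{2} + \frac{1}{81 + w}$ ($o{\left(w \right)} = \frac{1}{81 + w} + \left(w^{2} - 5\right) = \frac{1}{81 + w} + \left(-5 + w^{2}\right) = -5 + w^{2} + \frac{1}{81 + w}$)
$\frac{o{\left(-91 \right)}}{\left(-1 + 143\right)^{2}} = \frac{\frac{1}{81 - 91} \left(-404 + \left(-91\right)^{3} - -455 + 81 \left(-91\right)^{2}\right)}{\left(-1 + 143\right)^{2}} = \frac{\frac{1}{-10} \left(-404 - 753571 + 455 + 81 \cdot 8281\right)}{142^{2}} = \frac{\left(- \frac{1}{10}\right) \left(-404 - 753571 + 455 + 670761\right)}{20164} = \left(- \frac{1}{10}\right) \left(-82759\right) \frac{1}{20164} = \frac{82759}{10} \cdot \frac{1}{20164} = \frac{82759}{201640}$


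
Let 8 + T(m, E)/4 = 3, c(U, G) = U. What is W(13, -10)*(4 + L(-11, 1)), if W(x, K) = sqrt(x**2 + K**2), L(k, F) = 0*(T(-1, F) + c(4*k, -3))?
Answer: 4*sqrt(269) ≈ 65.605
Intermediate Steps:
T(m, E) = -20 (T(m, E) = -32 + 4*3 = -32 + 12 = -20)
L(k, F) = 0 (L(k, F) = 0*(-20 + 4*k) = 0)
W(x, K) = sqrt(K**2 + x**2)
W(13, -10)*(4 + L(-11, 1)) = sqrt((-10)**2 + 13**2)*(4 + 0) = sqrt(100 + 169)*4 = sqrt(269)*4 = 4*sqrt(269)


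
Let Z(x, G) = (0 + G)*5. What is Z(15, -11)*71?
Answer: -3905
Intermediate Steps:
Z(x, G) = 5*G (Z(x, G) = G*5 = 5*G)
Z(15, -11)*71 = (5*(-11))*71 = -55*71 = -3905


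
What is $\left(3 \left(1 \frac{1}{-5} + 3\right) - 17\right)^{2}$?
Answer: $\frac{1849}{25} \approx 73.96$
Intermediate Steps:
$\left(3 \left(1 \frac{1}{-5} + 3\right) - 17\right)^{2} = \left(3 \left(1 \left(- \frac{1}{5}\right) + 3\right) - 17\right)^{2} = \left(3 \left(- \frac{1}{5} + 3\right) - 17\right)^{2} = \left(3 \cdot \frac{14}{5} - 17\right)^{2} = \left(\frac{42}{5} - 17\right)^{2} = \left(- \frac{43}{5}\right)^{2} = \frac{1849}{25}$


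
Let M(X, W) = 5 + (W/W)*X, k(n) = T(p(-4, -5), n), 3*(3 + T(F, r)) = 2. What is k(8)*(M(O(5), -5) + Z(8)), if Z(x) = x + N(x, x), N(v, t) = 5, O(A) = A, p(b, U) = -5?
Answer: -161/3 ≈ -53.667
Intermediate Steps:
T(F, r) = -7/3 (T(F, r) = -3 + (⅓)*2 = -3 + ⅔ = -7/3)
k(n) = -7/3
M(X, W) = 5 + X (M(X, W) = 5 + 1*X = 5 + X)
Z(x) = 5 + x (Z(x) = x + 5 = 5 + x)
k(8)*(M(O(5), -5) + Z(8)) = -7*((5 + 5) + (5 + 8))/3 = -7*(10 + 13)/3 = -7/3*23 = -161/3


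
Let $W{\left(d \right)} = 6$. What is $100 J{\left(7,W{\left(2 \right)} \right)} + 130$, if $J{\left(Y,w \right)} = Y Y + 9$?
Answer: $5930$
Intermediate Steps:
$J{\left(Y,w \right)} = 9 + Y^{2}$ ($J{\left(Y,w \right)} = Y^{2} + 9 = 9 + Y^{2}$)
$100 J{\left(7,W{\left(2 \right)} \right)} + 130 = 100 \left(9 + 7^{2}\right) + 130 = 100 \left(9 + 49\right) + 130 = 100 \cdot 58 + 130 = 5800 + 130 = 5930$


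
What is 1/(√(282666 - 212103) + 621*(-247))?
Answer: -51129/7842500402 - √70563/23527501206 ≈ -6.5308e-6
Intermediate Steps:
1/(√(282666 - 212103) + 621*(-247)) = 1/(√70563 - 153387) = 1/(-153387 + √70563)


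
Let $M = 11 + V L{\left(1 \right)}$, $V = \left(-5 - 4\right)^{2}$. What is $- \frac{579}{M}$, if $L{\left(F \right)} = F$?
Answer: $- \frac{579}{92} \approx -6.2935$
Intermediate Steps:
$V = 81$ ($V = \left(-9\right)^{2} = 81$)
$M = 92$ ($M = 11 + 81 \cdot 1 = 11 + 81 = 92$)
$- \frac{579}{M} = - \frac{579}{92}$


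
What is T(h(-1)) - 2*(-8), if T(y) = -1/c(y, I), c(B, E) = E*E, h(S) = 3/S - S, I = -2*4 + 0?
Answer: 1023/64 ≈ 15.984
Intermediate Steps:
I = -8 (I = -8 + 0 = -8)
h(S) = -S + 3/S
c(B, E) = E**2
T(y) = -1/64 (T(y) = -1/((-8)**2) = -1/64)
T(h(-1)) - 2*(-8) = -1/64 - 2*(-8) = -1/64 + 16 = 1023/64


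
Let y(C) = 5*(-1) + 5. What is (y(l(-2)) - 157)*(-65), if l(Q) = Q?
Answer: 10205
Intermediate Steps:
y(C) = 0 (y(C) = -5 + 5 = 0)
(y(l(-2)) - 157)*(-65) = (0 - 157)*(-65) = -157*(-65) = 10205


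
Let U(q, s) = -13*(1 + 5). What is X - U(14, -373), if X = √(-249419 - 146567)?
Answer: 78 + I*√395986 ≈ 78.0 + 629.27*I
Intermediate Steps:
X = I*√395986 (X = √(-395986) = I*√395986 ≈ 629.27*I)
U(q, s) = -78 (U(q, s) = -13*6 = -78)
X - U(14, -373) = I*√395986 - 1*(-78) = I*√395986 + 78 = 78 + I*√395986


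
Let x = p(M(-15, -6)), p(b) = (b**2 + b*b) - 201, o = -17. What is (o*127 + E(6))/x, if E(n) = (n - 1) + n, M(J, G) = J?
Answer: -716/83 ≈ -8.6265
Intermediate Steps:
E(n) = -1 + 2*n (E(n) = (-1 + n) + n = -1 + 2*n)
p(b) = -201 + 2*b**2 (p(b) = (b**2 + b**2) - 201 = 2*b**2 - 201 = -201 + 2*b**2)
x = 249 (x = -201 + 2*(-15)**2 = -201 + 2*225 = -201 + 450 = 249)
(o*127 + E(6))/x = (-17*127 + (-1 + 2*6))/249 = (-2159 + (-1 + 12))*(1/249) = (-2159 + 11)*(1/249) = -2148*1/249 = -716/83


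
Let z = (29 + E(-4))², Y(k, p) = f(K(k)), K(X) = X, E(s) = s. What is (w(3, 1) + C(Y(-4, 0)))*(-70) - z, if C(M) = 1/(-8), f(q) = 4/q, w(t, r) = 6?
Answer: -4145/4 ≈ -1036.3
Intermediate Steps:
Y(k, p) = 4/k
C(M) = -⅛
z = 625 (z = (29 - 4)² = 25² = 625)
(w(3, 1) + C(Y(-4, 0)))*(-70) - z = (6 - ⅛)*(-70) - 1*625 = (47/8)*(-70) - 625 = -1645/4 - 625 = -4145/4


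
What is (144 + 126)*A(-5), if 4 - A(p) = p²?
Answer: -5670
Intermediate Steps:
A(p) = 4 - p²
(144 + 126)*A(-5) = (144 + 126)*(4 - 1*(-5)²) = 270*(4 - 1*25) = 270*(4 - 25) = 270*(-21) = -5670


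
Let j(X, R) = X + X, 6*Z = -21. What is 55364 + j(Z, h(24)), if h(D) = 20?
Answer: 55357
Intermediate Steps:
Z = -7/2 (Z = (⅙)*(-21) = -7/2 ≈ -3.5000)
j(X, R) = 2*X
55364 + j(Z, h(24)) = 55364 + 2*(-7/2) = 55364 - 7 = 55357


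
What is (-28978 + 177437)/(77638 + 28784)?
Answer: 148459/106422 ≈ 1.3950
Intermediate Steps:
(-28978 + 177437)/(77638 + 28784) = 148459/106422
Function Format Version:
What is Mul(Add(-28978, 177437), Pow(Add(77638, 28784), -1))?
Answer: Rational(148459, 106422) ≈ 1.3950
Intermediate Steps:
Mul(Add(-28978, 177437), Pow(Add(77638, 28784), -1)) = Mul(148459, Pow(106422, -1)) = Mul(148459, Rational(1, 106422)) = Rational(148459, 106422)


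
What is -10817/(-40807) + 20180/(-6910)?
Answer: -74873979/28197637 ≈ -2.6553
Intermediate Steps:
-10817/(-40807) + 20180/(-6910) = -10817*(-1/40807) + 20180*(-1/6910) = 10817/40807 - 2018/691 = -74873979/28197637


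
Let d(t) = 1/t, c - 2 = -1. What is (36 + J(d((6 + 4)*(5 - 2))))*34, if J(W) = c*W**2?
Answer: 550817/450 ≈ 1224.0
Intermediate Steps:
c = 1 (c = 2 - 1 = 1)
J(W) = W**2 (J(W) = 1*W**2 = W**2)
(36 + J(d((6 + 4)*(5 - 2))))*34 = (36 + (1/((6 + 4)*(5 - 2)))**2)*34 = (36 + (1/(10*3))**2)*34 = (36 + (1/30)**2)*34 = (36 + 1/900)*34 = (32401/900)*34 = 550817/450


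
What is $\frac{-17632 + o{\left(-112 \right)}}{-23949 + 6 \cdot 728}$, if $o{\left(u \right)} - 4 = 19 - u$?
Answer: $\frac{17497}{19581} \approx 0.89357$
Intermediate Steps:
$o{\left(u \right)} = 23 - u$ ($o{\left(u \right)} = 4 - \left(-19 + u\right) = 23 - u$)
$\frac{-17632 + o{\left(-112 \right)}}{-23949 + 6 \cdot 728} = \frac{-17632 + \left(23 - -112\right)}{-23949 + 6 \cdot 728} = \frac{-17632 + \left(23 + 112\right)}{-23949 + 4368} = \frac{-17632 + 135}{-19581} = \left(-17497\right) \left(- \frac{1}{19581}\right) = \frac{17497}{19581}$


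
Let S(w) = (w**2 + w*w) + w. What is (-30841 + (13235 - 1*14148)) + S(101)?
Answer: -11251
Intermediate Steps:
S(w) = w + 2*w**2 (S(w) = (w**2 + w**2) + w = 2*w**2 + w = w + 2*w**2)
(-30841 + (13235 - 1*14148)) + S(101) = (-30841 + (13235 - 1*14148)) + 101*(1 + 2*101) = (-30841 + (13235 - 14148)) + 101*(1 + 202) = (-30841 - 913) + 101*203 = -31754 + 20503 = -11251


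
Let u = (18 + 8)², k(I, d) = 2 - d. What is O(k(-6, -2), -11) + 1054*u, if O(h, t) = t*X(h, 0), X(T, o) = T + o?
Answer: 712460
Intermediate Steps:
u = 676 (u = 26² = 676)
O(h, t) = h*t (O(h, t) = t*(h + 0) = t*h = h*t)
O(k(-6, -2), -11) + 1054*u = (2 - 1*(-2))*(-11) + 1054*676 = (2 + 2)*(-11) + 712504 = 4*(-11) + 712504 = -44 + 712504 = 712460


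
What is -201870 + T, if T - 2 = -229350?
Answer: -431218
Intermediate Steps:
T = -229348 (T = 2 - 229350 = -229348)
-201870 + T = -201870 - 229348 = -431218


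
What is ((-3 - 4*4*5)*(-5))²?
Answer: 172225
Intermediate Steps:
((-3 - 4*4*5)*(-5))² = ((-3 - 16*5)*(-5))² = ((-3 - 80)*(-5))² = (-83*(-5))² = 415² = 172225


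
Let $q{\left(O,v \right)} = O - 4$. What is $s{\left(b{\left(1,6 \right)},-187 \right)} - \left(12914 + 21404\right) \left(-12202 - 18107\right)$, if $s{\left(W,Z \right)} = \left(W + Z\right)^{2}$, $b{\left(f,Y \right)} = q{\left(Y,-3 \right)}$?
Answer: $1040178487$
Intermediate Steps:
$q{\left(O,v \right)} = -4 + O$ ($q{\left(O,v \right)} = O - 4 = -4 + O$)
$b{\left(f,Y \right)} = -4 + Y$
$s{\left(b{\left(1,6 \right)},-187 \right)} - \left(12914 + 21404\right) \left(-12202 - 18107\right) = \left(\left(-4 + 6\right) - 187\right)^{2} - \left(12914 + 21404\right) \left(-12202 - 18107\right) = \left(2 - 187\right)^{2} - 34318 \left(-30309\right) = \left(-185\right)^{2} - -1040144262 = 34225 + 1040144262 = 1040178487$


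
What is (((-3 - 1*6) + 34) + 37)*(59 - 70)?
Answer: -682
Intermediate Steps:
(((-3 - 1*6) + 34) + 37)*(59 - 70) = (((-3 - 6) + 34) + 37)*(-11) = ((-9 + 34) + 37)*(-11) = (25 + 37)*(-11) = 62*(-11) = -682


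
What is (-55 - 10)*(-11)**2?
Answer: -7865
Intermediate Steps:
(-55 - 10)*(-11)**2 = -65*121 = -7865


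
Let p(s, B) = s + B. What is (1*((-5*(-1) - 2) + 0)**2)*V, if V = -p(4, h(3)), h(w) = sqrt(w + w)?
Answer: -36 - 9*sqrt(6) ≈ -58.045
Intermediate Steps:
h(w) = sqrt(2)*sqrt(w) (h(w) = sqrt(2*w) = sqrt(2)*sqrt(w))
p(s, B) = B + s
V = -4 - sqrt(6) (V = -(sqrt(2)*sqrt(3) + 4) = -(sqrt(6) + 4) = -(4 + sqrt(6)) = -4 - sqrt(6) ≈ -6.4495)
(1*((-5*(-1) - 2) + 0)**2)*V = (1*((-5*(-1) - 2) + 0)**2)*(-4 - sqrt(6)) = (1*((5 - 2) + 0)**2)*(-4 - sqrt(6)) = (1*(3 + 0)**2)*(-4 - sqrt(6)) = (1*3**2)*(-4 - sqrt(6)) = (1*9)*(-4 - sqrt(6)) = 9*(-4 - sqrt(6)) = -36 - 9*sqrt(6)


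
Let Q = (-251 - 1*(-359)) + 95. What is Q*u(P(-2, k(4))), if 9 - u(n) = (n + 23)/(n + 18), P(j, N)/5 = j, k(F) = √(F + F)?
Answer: 11977/8 ≈ 1497.1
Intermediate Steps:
k(F) = √2*√F (k(F) = √(2*F) = √2*√F)
P(j, N) = 5*j
u(n) = 9 - (23 + n)/(18 + n) (u(n) = 9 - (n + 23)/(n + 18) = 9 - (23 + n)/(18 + n))
Q = 203 (Q = (-251 + 359) + 95 = 108 + 95 = 203)
Q*u(P(-2, k(4))) = 203*((139 + 8*(5*(-2)))/(18 + 5*(-2))) = 203*((139 + 8*(-10))/(18 - 10)) = 203*((139 - 80)/8) = 203*((⅛)*59) = 203*(59/8) = 11977/8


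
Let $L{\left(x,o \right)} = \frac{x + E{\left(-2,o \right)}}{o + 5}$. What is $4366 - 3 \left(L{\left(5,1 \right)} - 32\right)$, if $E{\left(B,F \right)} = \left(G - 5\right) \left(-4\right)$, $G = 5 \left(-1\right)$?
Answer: $\frac{8879}{2} \approx 4439.5$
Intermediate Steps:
$G = -5$
$E{\left(B,F \right)} = 40$ ($E{\left(B,F \right)} = \left(-5 - 5\right) \left(-4\right) = \left(-10\right) \left(-4\right) = 40$)
$L{\left(x,o \right)} = \frac{40 + x}{5 + o}$ ($L{\left(x,o \right)} = \frac{x + 40}{o + 5} = \frac{40 + x}{5 + o}$)
$4366 - 3 \left(L{\left(5,1 \right)} - 32\right) = 4366 - 3 \left(\frac{40 + 5}{5 + 1} - 32\right) = 4366 - 3 \left(\frac{1}{6} \cdot 45 - 32\right) = 4366 - 3 \left(\frac{15}{2} - 32\right) = 4366 - - \frac{147}{2} = 4366 + \frac{147}{2} = \frac{8879}{2}$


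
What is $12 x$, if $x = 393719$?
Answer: $4724628$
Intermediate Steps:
$12 x = 12 \cdot 393719 = 4724628$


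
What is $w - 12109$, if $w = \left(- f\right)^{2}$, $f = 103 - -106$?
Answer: $31572$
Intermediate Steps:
$f = 209$ ($f = 103 + 106 = 209$)
$w = 43681$ ($w = \left(\left(-1\right) 209\right)^{2} = \left(-209\right)^{2} = 43681$)
$w - 12109 = 43681 - 12109 = 31572$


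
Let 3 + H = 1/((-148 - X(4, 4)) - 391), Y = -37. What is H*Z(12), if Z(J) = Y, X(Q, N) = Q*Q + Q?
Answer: 62086/559 ≈ 111.07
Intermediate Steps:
X(Q, N) = Q + Q² (X(Q, N) = Q² + Q = Q + Q²)
Z(J) = -37
H = -1678/559 (H = -3 + 1/((-148 - 4*(1 + 4)) - 391) = -3 + 1/((-148 - 4*5) - 391) = -3 + 1/((-148 - 1*20) - 391) = -3 + 1/((-148 - 20) - 391) = -3 + 1/(-168 - 391) = -3 + 1/(-559) = -3 - 1/559 = -1678/559 ≈ -3.0018)
H*Z(12) = -1678/559*(-37) = 62086/559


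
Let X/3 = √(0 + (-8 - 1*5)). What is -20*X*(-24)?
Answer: 1440*I*√13 ≈ 5192.0*I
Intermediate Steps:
X = 3*I*√13 (X = 3*√(0 + (-8 - 1*5)) = 3*√(0 + (-8 - 5)) = 3*√(0 - 13) = 3*√(-13) = 3*(I*√13) = 3*I*√13 ≈ 10.817*I)
-20*X*(-24) = -60*I*√13*(-24) = 1440*I*√13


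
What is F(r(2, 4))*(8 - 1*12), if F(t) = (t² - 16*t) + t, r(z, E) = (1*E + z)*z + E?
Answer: -64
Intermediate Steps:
r(z, E) = E + z*(E + z) (r(z, E) = (E + z)*z + E = z*(E + z) + E = E + z*(E + z))
F(t) = t² - 15*t
F(r(2, 4))*(8 - 1*12) = ((4 + 2² + 4*2)*(-15 + (4 + 2² + 4*2)))*(8 - 1*12) = ((4 + 4 + 8)*(-15 + (4 + 4 + 8)))*(8 - 12) = (16*(-15 + 16))*(-4) = (16*1)*(-4) = 16*(-4) = -64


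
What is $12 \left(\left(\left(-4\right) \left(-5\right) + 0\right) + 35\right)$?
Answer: $660$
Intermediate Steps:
$12 \left(\left(\left(-4\right) \left(-5\right) + 0\right) + 35\right) = 12 \left(\left(20 + 0\right) + 35\right) = 12 \left(20 + 35\right) = 12 \cdot 55 = 660$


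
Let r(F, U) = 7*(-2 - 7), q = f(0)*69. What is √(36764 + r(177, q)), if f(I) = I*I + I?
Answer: 7*√749 ≈ 191.57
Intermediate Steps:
f(I) = I + I² (f(I) = I² + I = I + I²)
q = 0 (q = (0*(1 + 0))*69 = (0*1)*69 = 0*69 = 0)
r(F, U) = -63 (r(F, U) = 7*(-9) = -63)
√(36764 + r(177, q)) = √(36764 - 63) = √36701 = 7*√749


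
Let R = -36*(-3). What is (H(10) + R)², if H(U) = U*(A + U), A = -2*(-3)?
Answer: 71824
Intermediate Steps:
A = 6
R = 108
H(U) = U*(6 + U)
(H(10) + R)² = (10*(6 + 10) + 108)² = (10*16 + 108)² = (160 + 108)² = 268² = 71824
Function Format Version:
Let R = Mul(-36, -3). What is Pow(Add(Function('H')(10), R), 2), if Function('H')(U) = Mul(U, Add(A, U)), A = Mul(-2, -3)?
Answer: 71824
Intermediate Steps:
A = 6
R = 108
Function('H')(U) = Mul(U, Add(6, U))
Pow(Add(Function('H')(10), R), 2) = Pow(Add(Mul(10, Add(6, 10)), 108), 2) = Pow(Add(Mul(10, 16), 108), 2) = Pow(Add(160, 108), 2) = Pow(268, 2) = 71824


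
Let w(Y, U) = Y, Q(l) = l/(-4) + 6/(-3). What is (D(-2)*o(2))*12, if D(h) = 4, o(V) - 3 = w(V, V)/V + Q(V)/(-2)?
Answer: 252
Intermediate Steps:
Q(l) = -2 - l/4 (Q(l) = l*(-¼) + 6*(-⅓) = -l/4 - 2 = -2 - l/4)
o(V) = 5 + V/8 (o(V) = 3 + (V/V + (-2 - V/4)/(-2)) = 3 + (1 + (-2 - V/4)*(-½)) = 3 + (1 + (1 + V/8)) = 3 + (2 + V/8) = 5 + V/8)
(D(-2)*o(2))*12 = (4*(5 + (⅛)*2))*12 = (4*(5 + ¼))*12 = (4*(21/4))*12 = 21*12 = 252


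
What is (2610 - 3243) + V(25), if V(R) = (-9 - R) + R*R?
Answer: -42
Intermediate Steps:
V(R) = -9 + R² - R (V(R) = (-9 - R) + R² = -9 + R² - R)
(2610 - 3243) + V(25) = (2610 - 3243) + (-9 + 25² - 1*25) = -633 + (-9 + 625 - 25) = -633 + 591 = -42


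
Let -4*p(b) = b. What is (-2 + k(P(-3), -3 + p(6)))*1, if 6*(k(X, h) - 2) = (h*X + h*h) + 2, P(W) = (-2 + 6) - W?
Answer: -37/24 ≈ -1.5417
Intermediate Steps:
p(b) = -b/4
P(W) = 4 - W
k(X, h) = 7/3 + h**2/6 + X*h/6 (k(X, h) = 2 + ((h*X + h*h) + 2)/6 = 2 + ((X*h + h**2) + 2)/6 = 2 + ((h**2 + X*h) + 2)/6 = 2 + (2 + h**2 + X*h)/6 = 2 + (1/3 + h**2/6 + X*h/6) = 7/3 + h**2/6 + X*h/6)
(-2 + k(P(-3), -3 + p(6)))*1 = (-2 + (7/3 + (-3 - 1/4*6)**2/6 + (4 - 1*(-3))*(-3 - 1/4*6)/6))*1 = (-2 + (7/3 + (-3 - 3/2)**2/6 + (4 + 3)*(-3 - 3/2)/6))*1 = (-2 + (7/3 + (-9/2)**2/6 + (1/6)*7*(-9/2)))*1 = (-2 + (7/3 + (1/6)*(81/4) - 21/4))*1 = (-2 + (7/3 + 27/8 - 21/4))*1 = (-2 + 11/24)*1 = -37/24*1 = -37/24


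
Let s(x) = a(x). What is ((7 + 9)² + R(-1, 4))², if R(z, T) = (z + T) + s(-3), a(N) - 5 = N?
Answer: 68121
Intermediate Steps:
a(N) = 5 + N
s(x) = 5 + x
R(z, T) = 2 + T + z (R(z, T) = (z + T) + (5 - 3) = (T + z) + 2 = 2 + T + z)
((7 + 9)² + R(-1, 4))² = ((7 + 9)² + (2 + 4 - 1))² = (16² + 5)² = (256 + 5)² = 261² = 68121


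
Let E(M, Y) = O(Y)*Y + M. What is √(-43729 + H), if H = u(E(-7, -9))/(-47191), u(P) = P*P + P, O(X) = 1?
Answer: I*√97384078069489/47191 ≈ 209.11*I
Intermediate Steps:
E(M, Y) = M + Y (E(M, Y) = 1*Y + M = Y + M = M + Y)
u(P) = P + P² (u(P) = P² + P = P + P²)
H = -240/47191 (H = ((-7 - 9)*(1 + (-7 - 9)))/(-47191) = -16*(1 - 16)*(-1/47191) = -16*(-15)*(-1/47191) = 240*(-1/47191) = -240/47191 ≈ -0.0050857)
√(-43729 + H) = √(-43729 - 240/47191) = √(-2063615479/47191) = I*√97384078069489/47191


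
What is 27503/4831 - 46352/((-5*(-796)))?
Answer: -28616143/4806845 ≈ -5.9532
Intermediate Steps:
27503/4831 - 46352/((-5*(-796))) = 27503*(1/4831) - 46352/3980 = 27503/4831 - 46352*1/3980 = 27503/4831 - 11588/995 = -28616143/4806845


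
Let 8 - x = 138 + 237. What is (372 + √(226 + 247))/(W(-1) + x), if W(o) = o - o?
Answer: -372/367 - √473/367 ≈ -1.0729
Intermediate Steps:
W(o) = 0
x = -367 (x = 8 - (138 + 237) = 8 - 1*375 = 8 - 375 = -367)
(372 + √(226 + 247))/(W(-1) + x) = (372 + √(226 + 247))/(0 - 367) = (372 + √473)/(-367) = (372 + √473)*(-1/367) = -372/367 - √473/367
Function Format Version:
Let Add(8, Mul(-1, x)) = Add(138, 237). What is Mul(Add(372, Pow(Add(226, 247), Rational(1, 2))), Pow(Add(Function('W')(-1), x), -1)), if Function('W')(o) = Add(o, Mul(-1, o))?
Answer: Add(Rational(-372, 367), Mul(Rational(-1, 367), Pow(473, Rational(1, 2)))) ≈ -1.0729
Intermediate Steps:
Function('W')(o) = 0
x = -367 (x = Add(8, Mul(-1, Add(138, 237))) = Add(8, Mul(-1, 375)) = Add(8, -375) = -367)
Mul(Add(372, Pow(Add(226, 247), Rational(1, 2))), Pow(Add(Function('W')(-1), x), -1)) = Mul(Add(372, Pow(Add(226, 247), Rational(1, 2))), Pow(Add(0, -367), -1)) = Mul(Add(372, Pow(473, Rational(1, 2))), Pow(-367, -1)) = Mul(Add(372, Pow(473, Rational(1, 2))), Rational(-1, 367)) = Add(Rational(-372, 367), Mul(Rational(-1, 367), Pow(473, Rational(1, 2))))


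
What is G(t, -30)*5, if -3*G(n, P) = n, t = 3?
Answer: -5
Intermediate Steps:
G(n, P) = -n/3
G(t, -30)*5 = -⅓*3*5 = -1*5 = -5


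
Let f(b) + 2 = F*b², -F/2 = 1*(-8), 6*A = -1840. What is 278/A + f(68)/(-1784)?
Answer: -1086739/25645 ≈ -42.376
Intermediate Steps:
A = -920/3 (A = (⅙)*(-1840) = -920/3 ≈ -306.67)
F = 16 (F = -2*(-8) = 16)
f(b) = -2 + 16*b²
278/A + f(68)/(-1784) = 278/(-920/3) + (-2 + 16*68²)/(-1784) = 278*(-3/920) + (-2 + 16*4624)*(-1/1784) = -417/460 + (-2 + 73984)*(-1/1784) = -417/460 + 73982*(-1/1784) = -417/460 - 36991/892 = -1086739/25645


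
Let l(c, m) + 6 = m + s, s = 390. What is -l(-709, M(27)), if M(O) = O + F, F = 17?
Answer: -428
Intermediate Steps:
M(O) = 17 + O (M(O) = O + 17 = 17 + O)
l(c, m) = 384 + m (l(c, m) = -6 + (m + 390) = -6 + (390 + m) = 384 + m)
-l(-709, M(27)) = -(384 + (17 + 27)) = -(384 + 44) = -1*428 = -428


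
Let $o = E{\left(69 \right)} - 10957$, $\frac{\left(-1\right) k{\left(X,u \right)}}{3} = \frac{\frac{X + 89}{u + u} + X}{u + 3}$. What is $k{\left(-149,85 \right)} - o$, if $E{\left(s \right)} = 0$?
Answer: $\frac{16399289}{1496} \approx 10962.0$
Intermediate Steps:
$k{\left(X,u \right)} = - \frac{3 \left(X + \frac{89 + X}{2 u}\right)}{3 + u}$ ($k{\left(X,u \right)} = - 3 \frac{\frac{X + 89}{u + u} + X}{u + 3} = - 3 \frac{\frac{89 + X}{2 u} + X}{3 + u} = - 3 \frac{X + \frac{89 + X}{2 u}}{3 + u} = - \frac{3 \left(X + \frac{89 + X}{2 u}\right)}{3 + u}$)
$o = -10957$ ($o = 0 - 10957 = -10957$)
$k{\left(-149,85 \right)} - o = \frac{3 \left(-89 - -149 - \left(-298\right) 85\right)}{2 \cdot 85 \left(3 + 85\right)} - -10957 = \frac{3}{2} \cdot \frac{1}{85} \cdot \frac{1}{88} \left(-89 + 149 + 25330\right) + 10957 = \frac{3}{2} \cdot \frac{1}{85} \cdot \frac{1}{88} \cdot 25390 + 10957 = \frac{7617}{1496} + 10957 = \frac{16399289}{1496}$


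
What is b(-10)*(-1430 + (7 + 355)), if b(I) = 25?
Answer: -26700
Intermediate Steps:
b(-10)*(-1430 + (7 + 355)) = 25*(-1430 + (7 + 355)) = 25*(-1430 + 362) = 25*(-1068) = -26700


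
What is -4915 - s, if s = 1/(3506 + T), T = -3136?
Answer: -1818551/370 ≈ -4915.0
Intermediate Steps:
s = 1/370 (s = 1/(3506 - 3136) = 1/370 ≈ 0.0027027)
-4915 - s = -4915 - 1*1/370 = -4915 - 1/370 = -1818551/370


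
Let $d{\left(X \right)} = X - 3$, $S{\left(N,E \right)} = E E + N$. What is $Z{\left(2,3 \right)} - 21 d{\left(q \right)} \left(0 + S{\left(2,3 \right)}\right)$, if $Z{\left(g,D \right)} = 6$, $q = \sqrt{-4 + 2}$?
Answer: $699 - 231 i \sqrt{2} \approx 699.0 - 326.68 i$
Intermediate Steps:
$q = i \sqrt{2}$ ($q = \sqrt{-2} = i \sqrt{2} \approx 1.4142 i$)
$S{\left(N,E \right)} = N + E^{2}$ ($S{\left(N,E \right)} = E^{2} + N = N + E^{2}$)
$d{\left(X \right)} = -3 + X$ ($d{\left(X \right)} = X - 3 = -3 + X$)
$Z{\left(2,3 \right)} - 21 d{\left(q \right)} \left(0 + S{\left(2,3 \right)}\right) = 6 - 21 \left(-3 + i \sqrt{2}\right) \left(0 + \left(2 + 3^{2}\right)\right) = 6 - 21 \left(-3 + i \sqrt{2}\right) \left(0 + \left(2 + 9\right)\right) = 6 - 21 \left(-3 + i \sqrt{2}\right) \left(0 + 11\right) = 6 - 21 \left(-3 + i \sqrt{2}\right) 11 = 6 - 21 \left(-33 + 11 i \sqrt{2}\right) = 6 + \left(693 - 231 i \sqrt{2}\right) = 699 - 231 i \sqrt{2}$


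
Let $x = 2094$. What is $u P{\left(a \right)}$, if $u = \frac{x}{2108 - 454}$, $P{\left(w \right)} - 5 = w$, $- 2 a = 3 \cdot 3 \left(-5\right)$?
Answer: $\frac{57585}{1654} \approx 34.816$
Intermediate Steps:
$a = \frac{45}{2}$ ($a = - \frac{3 \cdot 3 \left(-5\right)}{2} = - \frac{9 \left(-5\right)}{2} = \left(- \frac{1}{2}\right) \left(-45\right) = \frac{45}{2} \approx 22.5$)
$P{\left(w \right)} = 5 + w$
$u = \frac{1047}{827}$ ($u = \frac{2094}{2108 - 454} = \frac{2094}{1654} = 2094 \cdot \frac{1}{1654} = \frac{1047}{827} \approx 1.266$)
$u P{\left(a \right)} = \frac{1047 \left(5 + \frac{45}{2}\right)}{827} = \frac{1047}{827} \cdot \frac{55}{2} = \frac{57585}{1654}$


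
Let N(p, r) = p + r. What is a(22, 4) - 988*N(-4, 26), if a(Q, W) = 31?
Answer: -21705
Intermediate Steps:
a(22, 4) - 988*N(-4, 26) = 31 - 988*(-4 + 26) = 31 - 988*22 = 31 - 21736 = -21705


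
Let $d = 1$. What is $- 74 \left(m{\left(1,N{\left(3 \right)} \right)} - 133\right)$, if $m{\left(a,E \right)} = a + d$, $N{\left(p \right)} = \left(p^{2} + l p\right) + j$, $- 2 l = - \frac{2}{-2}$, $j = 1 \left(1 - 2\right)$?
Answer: $9694$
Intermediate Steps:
$j = -1$ ($j = 1 \left(-1\right) = -1$)
$l = - \frac{1}{2}$ ($l = - \frac{\left(-2\right) \frac{1}{-2}}{2} = - \frac{\left(-2\right) \left(- \frac{1}{2}\right)}{2} = \left(- \frac{1}{2}\right) 1 = - \frac{1}{2} \approx -0.5$)
$N{\left(p \right)} = -1 + p^{2} - \frac{p}{2}$ ($N{\left(p \right)} = \left(p^{2} - \frac{p}{2}\right) - 1 = -1 + p^{2} - \frac{p}{2}$)
$m{\left(a,E \right)} = 1 + a$ ($m{\left(a,E \right)} = a + 1 = 1 + a$)
$- 74 \left(m{\left(1,N{\left(3 \right)} \right)} - 133\right) = - 74 \left(\left(1 + 1\right) - 133\right) = - 74 \left(2 - 133\right) = \left(-74\right) \left(-131\right) = 9694$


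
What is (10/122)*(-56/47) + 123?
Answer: 352361/2867 ≈ 122.90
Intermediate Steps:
(10/122)*(-56/47) + 123 = (10*(1/122))*(-56*1/47) + 123 = (5/61)*(-56/47) + 123 = -280/2867 + 123 = 352361/2867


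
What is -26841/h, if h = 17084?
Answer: -26841/17084 ≈ -1.5711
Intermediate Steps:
-26841/h = -26841/17084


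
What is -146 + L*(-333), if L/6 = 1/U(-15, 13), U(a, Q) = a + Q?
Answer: 853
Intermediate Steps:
U(a, Q) = Q + a
L = -3 (L = 6/(13 - 15) = 6/(-2) = 6*(-1/2) = -3)
-146 + L*(-333) = -146 - 3*(-333) = -146 + 999 = 853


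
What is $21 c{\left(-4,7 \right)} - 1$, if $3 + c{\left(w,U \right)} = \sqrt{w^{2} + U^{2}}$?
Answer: $-64 + 21 \sqrt{65} \approx 105.31$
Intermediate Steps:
$c{\left(w,U \right)} = -3 + \sqrt{U^{2} + w^{2}}$ ($c{\left(w,U \right)} = -3 + \sqrt{w^{2} + U^{2}} = -3 + \sqrt{U^{2} + w^{2}}$)
$21 c{\left(-4,7 \right)} - 1 = 21 \left(-3 + \sqrt{7^{2} + \left(-4\right)^{2}}\right) - 1 = 21 \left(-3 + \sqrt{49 + 16}\right) - 1 = 21 \left(-3 + \sqrt{65}\right) - 1 = \left(-63 + 21 \sqrt{65}\right) - 1 = -64 + 21 \sqrt{65}$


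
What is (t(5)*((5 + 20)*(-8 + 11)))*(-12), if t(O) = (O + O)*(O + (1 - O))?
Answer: -9000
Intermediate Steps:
t(O) = 2*O (t(O) = (2*O)*1 = 2*O)
(t(5)*((5 + 20)*(-8 + 11)))*(-12) = ((2*5)*((5 + 20)*(-8 + 11)))*(-12) = (10*(25*3))*(-12) = (10*75)*(-12) = 750*(-12) = -9000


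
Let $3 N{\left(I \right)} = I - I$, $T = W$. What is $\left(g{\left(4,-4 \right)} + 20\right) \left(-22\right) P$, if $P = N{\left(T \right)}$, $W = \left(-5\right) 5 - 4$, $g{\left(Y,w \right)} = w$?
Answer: $0$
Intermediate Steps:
$W = -29$ ($W = -25 - 4 = -29$)
$T = -29$
$N{\left(I \right)} = 0$ ($N{\left(I \right)} = \frac{I - I}{3} = \frac{1}{3} \cdot 0 = 0$)
$P = 0$
$\left(g{\left(4,-4 \right)} + 20\right) \left(-22\right) P = \left(-4 + 20\right) \left(-22\right) 0 = 16 \left(-22\right) 0 = \left(-352\right) 0 = 0$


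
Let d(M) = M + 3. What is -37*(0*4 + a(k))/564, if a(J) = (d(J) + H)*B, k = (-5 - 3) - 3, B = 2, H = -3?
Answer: 407/282 ≈ 1.4433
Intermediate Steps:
k = -11 (k = -8 - 3 = -11)
d(M) = 3 + M
a(J) = 2*J (a(J) = ((3 + J) - 3)*2 = J*2 = 2*J)
-37*(0*4 + a(k))/564 = -37*(0*4 + 2*(-11))/564 = -37*(0 - 22)*(1/564) = -37*(-22)*(1/564) = 814*(1/564) = 407/282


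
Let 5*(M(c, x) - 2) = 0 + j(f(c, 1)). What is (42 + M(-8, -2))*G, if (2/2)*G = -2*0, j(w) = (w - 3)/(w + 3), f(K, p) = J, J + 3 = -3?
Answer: 0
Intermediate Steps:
J = -6 (J = -3 - 3 = -6)
f(K, p) = -6
j(w) = (-3 + w)/(3 + w)
G = 0 (G = -2*0 = 0)
M(c, x) = 13/5 (M(c, x) = 2 + (0 + (-3 - 6)/(3 - 6))/5 = 2 + (0 - 9/(-3))/5 = 2 + (0 - 1/3*(-9))/5 = 2 + (0 + 3)/5 = 2 + (1/5)*3 = 2 + 3/5 = 13/5)
(42 + M(-8, -2))*G = (42 + 13/5)*0 = (223/5)*0 = 0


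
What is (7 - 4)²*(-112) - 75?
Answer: -1083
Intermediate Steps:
(7 - 4)²*(-112) - 75 = 3²*(-112) - 75 = 9*(-112) - 75 = -1008 - 75 = -1083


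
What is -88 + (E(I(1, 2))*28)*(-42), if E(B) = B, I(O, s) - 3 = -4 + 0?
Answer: 1088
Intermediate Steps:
I(O, s) = -1 (I(O, s) = 3 + (-4 + 0) = 3 - 4 = -1)
-88 + (E(I(1, 2))*28)*(-42) = -88 - 1*28*(-42) = -88 - 28*(-42) = -88 + 1176 = 1088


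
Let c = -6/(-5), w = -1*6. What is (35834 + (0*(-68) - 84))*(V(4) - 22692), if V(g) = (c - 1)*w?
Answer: -811281900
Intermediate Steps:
w = -6
c = 6/5 (c = -6*(-⅕) = 6/5 ≈ 1.2000)
V(g) = -6/5 (V(g) = (6/5 - 1)*(-6) = (⅕)*(-6) = -6/5)
(35834 + (0*(-68) - 84))*(V(4) - 22692) = (35834 + (0*(-68) - 84))*(-6/5 - 22692) = (35834 + (0 - 84))*(-113466/5) = (35834 - 84)*(-113466/5) = 35750*(-113466/5) = -811281900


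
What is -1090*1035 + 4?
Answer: -1128146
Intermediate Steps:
-1090*1035 + 4 = -1128150 + 4 = -1128146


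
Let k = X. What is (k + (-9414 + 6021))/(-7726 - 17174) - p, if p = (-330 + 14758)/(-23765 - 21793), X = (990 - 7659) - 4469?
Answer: 170210083/189065700 ≈ 0.90027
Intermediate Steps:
X = -11138 (X = -6669 - 4469 = -11138)
p = -7214/22779 (p = 14428/(-45558) = 14428*(-1/45558) = -7214/22779 ≈ -0.31670)
k = -11138
(k + (-9414 + 6021))/(-7726 - 17174) - p = (-11138 + (-9414 + 6021))/(-7726 - 17174) - 1*(-7214/22779) = (-11138 - 3393)/(-24900) + 7214/22779 = -14531*(-1/24900) + 7214/22779 = 14531/24900 + 7214/22779 = 170210083/189065700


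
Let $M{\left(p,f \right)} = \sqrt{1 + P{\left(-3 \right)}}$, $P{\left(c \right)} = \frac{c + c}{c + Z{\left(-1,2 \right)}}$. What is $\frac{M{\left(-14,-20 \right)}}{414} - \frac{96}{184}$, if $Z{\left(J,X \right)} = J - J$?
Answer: $- \frac{12}{23} + \frac{\sqrt{3}}{414} \approx -0.51756$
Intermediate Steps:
$Z{\left(J,X \right)} = 0$
$P{\left(c \right)} = 2$ ($P{\left(c \right)} = \frac{c + c}{c + 0} = \frac{2 c}{c} = 2$)
$M{\left(p,f \right)} = \sqrt{3}$ ($M{\left(p,f \right)} = \sqrt{1 + 2} = \sqrt{3}$)
$\frac{M{\left(-14,-20 \right)}}{414} - \frac{96}{184} = \frac{\sqrt{3}}{414} - \frac{96}{184} = \sqrt{3} \cdot \frac{1}{414} - \frac{12}{23} = \frac{\sqrt{3}}{414} - \frac{12}{23} = - \frac{12}{23} + \frac{\sqrt{3}}{414}$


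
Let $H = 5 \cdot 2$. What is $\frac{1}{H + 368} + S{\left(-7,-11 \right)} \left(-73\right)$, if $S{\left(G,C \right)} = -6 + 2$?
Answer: $\frac{110377}{378} \approx 292.0$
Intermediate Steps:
$S{\left(G,C \right)} = -4$
$H = 10$
$\frac{1}{H + 368} + S{\left(-7,-11 \right)} \left(-73\right) = \frac{1}{10 + 368} - -292 = \frac{1}{378} + 292 = \frac{110377}{378}$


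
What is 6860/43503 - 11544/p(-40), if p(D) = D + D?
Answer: 62843429/435030 ≈ 144.46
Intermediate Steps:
p(D) = 2*D
6860/43503 - 11544/p(-40) = 6860/43503 - 11544/(2*(-40)) = 6860*(1/43503) - 11544/(-80) = 6860/43503 - 11544*(-1/80) = 6860/43503 + 1443/10 = 62843429/435030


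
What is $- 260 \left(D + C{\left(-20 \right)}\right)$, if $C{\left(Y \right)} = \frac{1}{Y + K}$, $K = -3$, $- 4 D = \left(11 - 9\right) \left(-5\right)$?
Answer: $- \frac{14690}{23} \approx -638.7$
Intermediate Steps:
$D = \frac{5}{2}$ ($D = - \frac{\left(11 - 9\right) \left(-5\right)}{4} = - \frac{2 \left(-5\right)}{4} = \left(- \frac{1}{4}\right) \left(-10\right) = \frac{5}{2} \approx 2.5$)
$C{\left(Y \right)} = \frac{1}{-3 + Y}$ ($C{\left(Y \right)} = \frac{1}{Y - 3} = \frac{1}{-3 + Y}$)
$- 260 \left(D + C{\left(-20 \right)}\right) = - 260 \left(\frac{5}{2} + \frac{1}{-3 - 20}\right) = - 260 \left(\frac{5}{2} + \frac{1}{-23}\right) = - 260 \left(\frac{5}{2} - \frac{1}{23}\right) = \left(-260\right) \frac{113}{46} = - \frac{14690}{23}$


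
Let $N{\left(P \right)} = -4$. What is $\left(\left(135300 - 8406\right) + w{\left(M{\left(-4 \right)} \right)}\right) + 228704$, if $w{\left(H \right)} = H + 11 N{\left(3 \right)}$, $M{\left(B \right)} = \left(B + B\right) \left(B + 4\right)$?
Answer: $355554$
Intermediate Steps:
$M{\left(B \right)} = 2 B \left(4 + B\right)$
$w{\left(H \right)} = -44 + H$ ($w{\left(H \right)} = H + 11 \left(-4\right) = H - 44 = -44 + H$)
$\left(\left(135300 - 8406\right) + w{\left(M{\left(-4 \right)} \right)}\right) + 228704 = \left(\left(135300 - 8406\right) - \left(44 + 8 \left(4 - 4\right)\right)\right) + 228704 = \left(126894 - \left(44 + 8 \cdot 0\right)\right) + 228704 = \left(126894 + \left(-44 + 0\right)\right) + 228704 = \left(126894 - 44\right) + 228704 = 126850 + 228704 = 355554$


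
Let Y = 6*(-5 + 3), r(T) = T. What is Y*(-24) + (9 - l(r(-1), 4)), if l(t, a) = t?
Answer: 298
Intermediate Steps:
Y = -12 (Y = 6*(-2) = -12)
Y*(-24) + (9 - l(r(-1), 4)) = -12*(-24) + (9 - 1*(-1)) = 288 + (9 + 1) = 288 + 10 = 298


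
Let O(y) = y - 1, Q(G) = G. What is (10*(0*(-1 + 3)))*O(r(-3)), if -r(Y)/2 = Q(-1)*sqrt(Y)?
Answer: 0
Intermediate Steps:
r(Y) = 2*sqrt(Y) (r(Y) = -(-2)*sqrt(Y) = 2*sqrt(Y))
O(y) = -1 + y
(10*(0*(-1 + 3)))*O(r(-3)) = (10*(0*(-1 + 3)))*(-1 + 2*sqrt(-3)) = (10*(0*2))*(-1 + 2*(I*sqrt(3))) = (10*0)*(-1 + 2*I*sqrt(3)) = 0*(-1 + 2*I*sqrt(3)) = 0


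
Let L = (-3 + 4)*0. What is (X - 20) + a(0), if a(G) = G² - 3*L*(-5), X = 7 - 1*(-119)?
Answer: 106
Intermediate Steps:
X = 126 (X = 7 + 119 = 126)
L = 0 (L = 1*0 = 0)
a(G) = G² (a(G) = G² - 3*0*(-5) = G² + 0*(-5) = G² + 0 = G²)
(X - 20) + a(0) = (126 - 20) + 0² = 106 + 0 = 106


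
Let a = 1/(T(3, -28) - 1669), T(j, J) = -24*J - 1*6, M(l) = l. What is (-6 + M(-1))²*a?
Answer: -49/1003 ≈ -0.048853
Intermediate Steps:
T(j, J) = -6 - 24*J (T(j, J) = -24*J - 6 = -6 - 24*J)
a = -1/1003 (a = 1/((-6 - 24*(-28)) - 1669) = 1/((-6 + 672) - 1669) = 1/(666 - 1669) = 1/(-1003) = -1/1003 ≈ -0.00099701)
(-6 + M(-1))²*a = (-6 - 1)²*(-1/1003) = (-7)²*(-1/1003) = 49*(-1/1003) = -49/1003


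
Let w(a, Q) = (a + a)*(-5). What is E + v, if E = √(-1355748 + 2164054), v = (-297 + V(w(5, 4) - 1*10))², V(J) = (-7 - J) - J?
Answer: 33856 + √808306 ≈ 34755.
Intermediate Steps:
w(a, Q) = -10*a (w(a, Q) = (2*a)*(-5) = -10*a)
V(J) = -7 - 2*J
v = 33856 (v = (-297 + (-7 - 2*(-10*5 - 1*10)))² = (-297 + (-7 - 2*(-50 - 10)))² = (-297 + (-7 - 2*(-60)))² = (-297 + (-7 + 120))² = (-297 + 113)² = (-184)² = 33856)
E = √808306 ≈ 899.06
E + v = √808306 + 33856 = 33856 + √808306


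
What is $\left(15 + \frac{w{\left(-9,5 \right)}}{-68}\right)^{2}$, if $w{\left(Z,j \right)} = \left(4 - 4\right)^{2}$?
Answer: $225$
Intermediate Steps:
$w{\left(Z,j \right)} = 0$ ($w{\left(Z,j \right)} = 0^{2} = 0$)
$\left(15 + \frac{w{\left(-9,5 \right)}}{-68}\right)^{2} = \left(15 + \frac{0}{-68}\right)^{2} = \left(15 + 0 \left(- \frac{1}{68}\right)\right)^{2} = \left(15 + 0\right)^{2} = 15^{2} = 225$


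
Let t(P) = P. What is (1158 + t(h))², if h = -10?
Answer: 1317904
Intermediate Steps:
(1158 + t(h))² = (1158 - 10)² = 1148² = 1317904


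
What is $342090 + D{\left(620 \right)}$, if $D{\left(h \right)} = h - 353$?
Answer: $342357$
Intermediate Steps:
$D{\left(h \right)} = -353 + h$ ($D{\left(h \right)} = h - 353 = -353 + h$)
$342090 + D{\left(620 \right)} = 342090 + \left(-353 + 620\right) = 342090 + 267 = 342357$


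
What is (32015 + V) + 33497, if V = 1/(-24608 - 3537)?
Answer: 1843835239/28145 ≈ 65512.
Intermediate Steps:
V = -1/28145 (V = 1/(-28145) = -1/28145 ≈ -3.5530e-5)
(32015 + V) + 33497 = (32015 - 1/28145) + 33497 = 901062174/28145 + 33497 = 1843835239/28145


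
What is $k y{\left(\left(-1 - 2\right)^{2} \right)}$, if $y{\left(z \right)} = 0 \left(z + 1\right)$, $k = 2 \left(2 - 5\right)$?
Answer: $0$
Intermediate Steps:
$k = -6$ ($k = 2 \left(-3\right) = -6$)
$y{\left(z \right)} = 0$ ($y{\left(z \right)} = 0 \left(1 + z\right) = 0$)
$k y{\left(\left(-1 - 2\right)^{2} \right)} = \left(-6\right) 0 = 0$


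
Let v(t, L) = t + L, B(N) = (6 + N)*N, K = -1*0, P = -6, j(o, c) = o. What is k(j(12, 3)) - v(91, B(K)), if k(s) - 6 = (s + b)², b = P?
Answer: -49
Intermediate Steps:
K = 0
B(N) = N*(6 + N)
b = -6
k(s) = 6 + (-6 + s)² (k(s) = 6 + (s - 6)² = 6 + (-6 + s)²)
v(t, L) = L + t
k(j(12, 3)) - v(91, B(K)) = (6 + (-6 + 12)²) - (0*(6 + 0) + 91) = (6 + 6²) - (0*6 + 91) = (6 + 36) - (0 + 91) = 42 - 1*91 = 42 - 91 = -49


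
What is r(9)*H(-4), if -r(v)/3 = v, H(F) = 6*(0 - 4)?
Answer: 648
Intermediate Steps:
H(F) = -24 (H(F) = 6*(-4) = -24)
r(v) = -3*v
r(9)*H(-4) = -3*9*(-24) = -27*(-24) = 648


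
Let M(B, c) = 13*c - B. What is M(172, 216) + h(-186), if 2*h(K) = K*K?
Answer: 19934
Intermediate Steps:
M(B, c) = -B + 13*c
h(K) = K²/2 (h(K) = (K*K)/2 = K²/2)
M(172, 216) + h(-186) = (-1*172 + 13*216) + (½)*(-186)² = (-172 + 2808) + (½)*34596 = 2636 + 17298 = 19934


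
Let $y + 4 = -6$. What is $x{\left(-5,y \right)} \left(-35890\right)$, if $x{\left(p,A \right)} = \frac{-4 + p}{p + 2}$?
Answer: $-107670$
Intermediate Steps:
$y = -10$ ($y = -4 - 6 = -10$)
$x{\left(p,A \right)} = \frac{-4 + p}{2 + p}$
$x{\left(-5,y \right)} \left(-35890\right) = \frac{-4 - 5}{2 - 5} \left(-35890\right) = \frac{1}{-3} \left(-9\right) \left(-35890\right) = \left(- \frac{1}{3}\right) \left(-9\right) \left(-35890\right) = 3 \left(-35890\right) = -107670$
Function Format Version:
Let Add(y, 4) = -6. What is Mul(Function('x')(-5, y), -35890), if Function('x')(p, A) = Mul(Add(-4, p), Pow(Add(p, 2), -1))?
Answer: -107670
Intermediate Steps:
y = -10 (y = Add(-4, -6) = -10)
Function('x')(p, A) = Mul(Pow(Add(2, p), -1), Add(-4, p)) (Function('x')(p, A) = Mul(Add(-4, p), Pow(Add(2, p), -1)) = Mul(Pow(Add(2, p), -1), Add(-4, p)))
Mul(Function('x')(-5, y), -35890) = Mul(Mul(Pow(Add(2, -5), -1), Add(-4, -5)), -35890) = Mul(Mul(Pow(-3, -1), -9), -35890) = Mul(Mul(Rational(-1, 3), -9), -35890) = Mul(3, -35890) = -107670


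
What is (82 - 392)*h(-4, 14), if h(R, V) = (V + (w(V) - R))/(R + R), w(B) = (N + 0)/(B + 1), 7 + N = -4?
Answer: 8029/12 ≈ 669.08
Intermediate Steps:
N = -11 (N = -7 - 4 = -11)
w(B) = -11/(1 + B) (w(B) = (-11 + 0)/(B + 1) = -11/(1 + B))
h(R, V) = (V - R - 11/(1 + V))/(2*R) (h(R, V) = (V + (-11/(1 + V) - R))/(R + R) = (V + (-R - 11/(1 + V)))/((2*R)) = (V - R - 11/(1 + V))*(1/(2*R)) = (V - R - 11/(1 + V))/(2*R))
(82 - 392)*h(-4, 14) = (82 - 392)*((1/2)*(-11 - (1 + 14)*(-4 - 1*14))/(-4*(1 + 14))) = -155*(-1)*(-11 - 1*15*(-4 - 14))/(4*15) = -155*(-1)*(-11 - 1*15*(-18))/(4*15) = -155*(-1)*(-11 + 270)/(4*15) = -155*(-1)*259/(4*15) = -310*(-259/120) = 8029/12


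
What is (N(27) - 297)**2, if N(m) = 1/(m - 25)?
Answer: 351649/4 ≈ 87912.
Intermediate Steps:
N(m) = 1/(-25 + m)
(N(27) - 297)**2 = (1/(-25 + 27) - 297)**2 = (1/2 - 297)**2 = (-593/2)**2 = 351649/4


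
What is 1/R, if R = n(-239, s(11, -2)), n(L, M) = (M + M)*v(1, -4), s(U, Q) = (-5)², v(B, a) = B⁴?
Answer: 1/50 ≈ 0.020000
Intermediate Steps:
s(U, Q) = 25
n(L, M) = 2*M (n(L, M) = (M + M)*1⁴ = (2*M)*1 = 2*M)
R = 50 (R = 2*25 = 50)
1/R = 1/50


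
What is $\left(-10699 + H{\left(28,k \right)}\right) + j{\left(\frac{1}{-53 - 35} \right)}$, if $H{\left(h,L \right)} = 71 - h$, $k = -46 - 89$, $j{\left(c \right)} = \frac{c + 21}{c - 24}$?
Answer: $- \frac{22517975}{2113} \approx -10657.0$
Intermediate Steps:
$j{\left(c \right)} = \frac{21 + c}{-24 + c}$
$k = -135$
$\left(-10699 + H{\left(28,k \right)}\right) + j{\left(\frac{1}{-53 - 35} \right)} = \left(-10699 + \left(71 - 28\right)\right) + \frac{21 + \frac{1}{-53 - 35}}{-24 + \frac{1}{-53 - 35}} = \left(-10699 + \left(71 - 28\right)\right) + \frac{21 + \frac{1}{-88}}{-24 + \frac{1}{-88}} = \left(-10699 + 43\right) + \frac{21 - \frac{1}{88}}{-24 - \frac{1}{88}} = -10656 + \frac{1}{- \frac{2113}{88}} \cdot \frac{1847}{88} = -10656 - \frac{1847}{2113} = - \frac{22517975}{2113}$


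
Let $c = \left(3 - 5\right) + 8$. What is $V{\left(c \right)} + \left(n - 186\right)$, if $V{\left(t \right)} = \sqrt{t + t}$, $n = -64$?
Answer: $-250 + 2 \sqrt{3} \approx -246.54$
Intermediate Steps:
$c = 6$ ($c = -2 + 8 = 6$)
$V{\left(t \right)} = \sqrt{2} \sqrt{t}$ ($V{\left(t \right)} = \sqrt{2 t} = \sqrt{2} \sqrt{t}$)
$V{\left(c \right)} + \left(n - 186\right) = \sqrt{2} \sqrt{6} - 250 = 2 \sqrt{3} - 250 = -250 + 2 \sqrt{3}$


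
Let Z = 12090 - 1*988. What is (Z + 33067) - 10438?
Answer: 33731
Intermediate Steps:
Z = 11102 (Z = 12090 - 988 = 11102)
(Z + 33067) - 10438 = (11102 + 33067) - 10438 = 44169 - 10438 = 33731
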